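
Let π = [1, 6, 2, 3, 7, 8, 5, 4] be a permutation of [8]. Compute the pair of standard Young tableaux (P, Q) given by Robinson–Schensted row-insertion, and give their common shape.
P = [1, 2, 3, 4, 8] / [5, 7] / [6];  Q = [1, 2, 4, 5, 6] / [3, 7] / [8];  common shape = (5, 2, 1)

Row-insert the values π_1, π_2, … into P one at a time, bumping the leftmost entry strictly greater than the inserted value down to the next row. The recording tableau Q records, in position (i, j), the step at which that cell was added to P.
  Insert 1 (step 1): P = [1];  Q = [1]
  Insert 6 (step 2): P = [1, 6];  Q = [1, 2]
  Insert 2 (step 3): P = [1, 2] / [6];  Q = [1, 2] / [3]
  Insert 3 (step 4): P = [1, 2, 3] / [6];  Q = [1, 2, 4] / [3]
  Insert 7 (step 5): P = [1, 2, 3, 7] / [6];  Q = [1, 2, 4, 5] / [3]
  Insert 8 (step 6): P = [1, 2, 3, 7, 8] / [6];  Q = [1, 2, 4, 5, 6] / [3]
  Insert 5 (step 7): P = [1, 2, 3, 5, 8] / [6, 7];  Q = [1, 2, 4, 5, 6] / [3, 7]
  Insert 4 (step 8): P = [1, 2, 3, 4, 8] / [5, 7] / [6];  Q = [1, 2, 4, 5, 6] / [3, 7] / [8]
Final shape: (5, 2, 1).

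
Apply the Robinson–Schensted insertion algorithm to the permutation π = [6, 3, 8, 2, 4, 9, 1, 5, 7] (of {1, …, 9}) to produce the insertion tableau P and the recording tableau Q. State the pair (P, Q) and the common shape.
P = [1, 4, 5, 7] / [2, 8, 9] / [3] / [6];  Q = [1, 3, 6, 9] / [2, 5, 8] / [4] / [7];  common shape = (4, 3, 1, 1)

Row-insert the values π_1, π_2, … into P one at a time, bumping the leftmost entry strictly greater than the inserted value down to the next row. The recording tableau Q records, in position (i, j), the step at which that cell was added to P.
  Insert 6 (step 1): P = [6];  Q = [1]
  Insert 3 (step 2): P = [3] / [6];  Q = [1] / [2]
  Insert 8 (step 3): P = [3, 8] / [6];  Q = [1, 3] / [2]
  Insert 2 (step 4): P = [2, 8] / [3] / [6];  Q = [1, 3] / [2] / [4]
  Insert 4 (step 5): P = [2, 4] / [3, 8] / [6];  Q = [1, 3] / [2, 5] / [4]
  Insert 9 (step 6): P = [2, 4, 9] / [3, 8] / [6];  Q = [1, 3, 6] / [2, 5] / [4]
  Insert 1 (step 7): P = [1, 4, 9] / [2, 8] / [3] / [6];  Q = [1, 3, 6] / [2, 5] / [4] / [7]
  Insert 5 (step 8): P = [1, 4, 5] / [2, 8, 9] / [3] / [6];  Q = [1, 3, 6] / [2, 5, 8] / [4] / [7]
  Insert 7 (step 9): P = [1, 4, 5, 7] / [2, 8, 9] / [3] / [6];  Q = [1, 3, 6, 9] / [2, 5, 8] / [4] / [7]
Final shape: (4, 3, 1, 1).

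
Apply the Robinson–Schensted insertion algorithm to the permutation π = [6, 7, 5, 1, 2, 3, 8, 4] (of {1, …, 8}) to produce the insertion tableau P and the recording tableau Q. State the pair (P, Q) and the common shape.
P = [1, 2, 3, 4] / [5, 7, 8] / [6];  Q = [1, 2, 6, 7] / [3, 5, 8] / [4];  common shape = (4, 3, 1)

Row-insert the values π_1, π_2, … into P one at a time, bumping the leftmost entry strictly greater than the inserted value down to the next row. The recording tableau Q records, in position (i, j), the step at which that cell was added to P.
  Insert 6 (step 1): P = [6];  Q = [1]
  Insert 7 (step 2): P = [6, 7];  Q = [1, 2]
  Insert 5 (step 3): P = [5, 7] / [6];  Q = [1, 2] / [3]
  Insert 1 (step 4): P = [1, 7] / [5] / [6];  Q = [1, 2] / [3] / [4]
  Insert 2 (step 5): P = [1, 2] / [5, 7] / [6];  Q = [1, 2] / [3, 5] / [4]
  Insert 3 (step 6): P = [1, 2, 3] / [5, 7] / [6];  Q = [1, 2, 6] / [3, 5] / [4]
  Insert 8 (step 7): P = [1, 2, 3, 8] / [5, 7] / [6];  Q = [1, 2, 6, 7] / [3, 5] / [4]
  Insert 4 (step 8): P = [1, 2, 3, 4] / [5, 7, 8] / [6];  Q = [1, 2, 6, 7] / [3, 5, 8] / [4]
Final shape: (4, 3, 1).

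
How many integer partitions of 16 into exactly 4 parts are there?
p(16, 4 parts) = 34

Partitions of n into exactly k parts ↔ partitions of n − k into at most k parts (subtract 1 from each part). For n = 16, k = 4, the partitions are: 13+1+1+1, 12+2+1+1, 11+3+1+1, 11+2+2+1, 10+4+1+1, 10+3+2+1, 10+2+2+2, 9+5+1+1, 9+4+2+1, 9+3+3+1, 9+3+2+2, 8+6+1+1, 8+5+2+1, 8+4+3+1, 8+4+2+2, 8+3+3+2, 7+7+1+1, 7+6+2+1, 7+5+3+1, 7+5+2+2, 7+4+4+1, 7+4+3+2, 7+3+3+3, 6+6+3+1, 6+6+2+2, 6+5+4+1, 6+5+3+2, 6+4+4+2, 6+4+3+3, 5+5+5+1, … (34 total). Count = 34.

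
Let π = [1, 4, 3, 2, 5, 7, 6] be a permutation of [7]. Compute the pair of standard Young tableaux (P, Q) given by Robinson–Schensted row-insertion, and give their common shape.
P = [1, 2, 5, 6] / [3, 7] / [4];  Q = [1, 2, 5, 6] / [3, 7] / [4];  common shape = (4, 2, 1)

Row-insert the values π_1, π_2, … into P one at a time, bumping the leftmost entry strictly greater than the inserted value down to the next row. The recording tableau Q records, in position (i, j), the step at which that cell was added to P.
  Insert 1 (step 1): P = [1];  Q = [1]
  Insert 4 (step 2): P = [1, 4];  Q = [1, 2]
  Insert 3 (step 3): P = [1, 3] / [4];  Q = [1, 2] / [3]
  Insert 2 (step 4): P = [1, 2] / [3] / [4];  Q = [1, 2] / [3] / [4]
  Insert 5 (step 5): P = [1, 2, 5] / [3] / [4];  Q = [1, 2, 5] / [3] / [4]
  Insert 7 (step 6): P = [1, 2, 5, 7] / [3] / [4];  Q = [1, 2, 5, 6] / [3] / [4]
  Insert 6 (step 7): P = [1, 2, 5, 6] / [3, 7] / [4];  Q = [1, 2, 5, 6] / [3, 7] / [4]
Final shape: (4, 2, 1).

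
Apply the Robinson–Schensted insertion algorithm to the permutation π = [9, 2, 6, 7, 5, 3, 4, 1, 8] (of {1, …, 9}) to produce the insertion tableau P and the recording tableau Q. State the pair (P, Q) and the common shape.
P = [1, 3, 4, 8] / [2, 7] / [5] / [6] / [9];  Q = [1, 3, 4, 9] / [2, 7] / [5] / [6] / [8];  common shape = (4, 2, 1, 1, 1)

Row-insert the values π_1, π_2, … into P one at a time, bumping the leftmost entry strictly greater than the inserted value down to the next row. The recording tableau Q records, in position (i, j), the step at which that cell was added to P.
  Insert 9 (step 1): P = [9];  Q = [1]
  Insert 2 (step 2): P = [2] / [9];  Q = [1] / [2]
  Insert 6 (step 3): P = [2, 6] / [9];  Q = [1, 3] / [2]
  Insert 7 (step 4): P = [2, 6, 7] / [9];  Q = [1, 3, 4] / [2]
  Insert 5 (step 5): P = [2, 5, 7] / [6] / [9];  Q = [1, 3, 4] / [2] / [5]
  Insert 3 (step 6): P = [2, 3, 7] / [5] / [6] / [9];  Q = [1, 3, 4] / [2] / [5] / [6]
  Insert 4 (step 7): P = [2, 3, 4] / [5, 7] / [6] / [9];  Q = [1, 3, 4] / [2, 7] / [5] / [6]
  Insert 1 (step 8): P = [1, 3, 4] / [2, 7] / [5] / [6] / [9];  Q = [1, 3, 4] / [2, 7] / [5] / [6] / [8]
  Insert 8 (step 9): P = [1, 3, 4, 8] / [2, 7] / [5] / [6] / [9];  Q = [1, 3, 4, 9] / [2, 7] / [5] / [6] / [8]
Final shape: (4, 2, 1, 1, 1).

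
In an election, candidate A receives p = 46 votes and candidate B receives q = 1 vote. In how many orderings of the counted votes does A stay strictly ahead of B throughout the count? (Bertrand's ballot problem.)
Strict-lead orderings = 45

Total orderings of the 47 votes with 46 for A: C(47, 46) = 47. By the Bertrand ballot formula (Cycle Lemma / reflection principle), the number of orderings in which A is strictly ahead of B throughout is (p − q)/(p + q) · C(p + q, p) = (46 − 1)/(46 + 1) · 47 = 45.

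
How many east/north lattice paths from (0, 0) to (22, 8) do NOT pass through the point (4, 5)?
Number of paths = 5685345

Total paths from (0, 0) to (22, 8): C(30, 22) = 5852925. Paths through (4, 5): (paths (0, 0) → (4, 5)) × (paths (4, 5) → (22, 8)) = C(9, 4) · C(21, 18) = 126 · 1330 = 167580. Avoidance count = 5852925 − 167580 = 5685345.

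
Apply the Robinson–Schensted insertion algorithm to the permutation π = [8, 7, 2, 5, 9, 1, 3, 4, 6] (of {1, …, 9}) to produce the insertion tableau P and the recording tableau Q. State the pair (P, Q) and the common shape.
P = [1, 3, 4, 6] / [2, 5, 9] / [7] / [8];  Q = [1, 4, 5, 9] / [2, 7, 8] / [3] / [6];  common shape = (4, 3, 1, 1)

Row-insert the values π_1, π_2, … into P one at a time, bumping the leftmost entry strictly greater than the inserted value down to the next row. The recording tableau Q records, in position (i, j), the step at which that cell was added to P.
  Insert 8 (step 1): P = [8];  Q = [1]
  Insert 7 (step 2): P = [7] / [8];  Q = [1] / [2]
  Insert 2 (step 3): P = [2] / [7] / [8];  Q = [1] / [2] / [3]
  Insert 5 (step 4): P = [2, 5] / [7] / [8];  Q = [1, 4] / [2] / [3]
  Insert 9 (step 5): P = [2, 5, 9] / [7] / [8];  Q = [1, 4, 5] / [2] / [3]
  Insert 1 (step 6): P = [1, 5, 9] / [2] / [7] / [8];  Q = [1, 4, 5] / [2] / [3] / [6]
  Insert 3 (step 7): P = [1, 3, 9] / [2, 5] / [7] / [8];  Q = [1, 4, 5] / [2, 7] / [3] / [6]
  Insert 4 (step 8): P = [1, 3, 4] / [2, 5, 9] / [7] / [8];  Q = [1, 4, 5] / [2, 7, 8] / [3] / [6]
  Insert 6 (step 9): P = [1, 3, 4, 6] / [2, 5, 9] / [7] / [8];  Q = [1, 4, 5, 9] / [2, 7, 8] / [3] / [6]
Final shape: (4, 3, 1, 1).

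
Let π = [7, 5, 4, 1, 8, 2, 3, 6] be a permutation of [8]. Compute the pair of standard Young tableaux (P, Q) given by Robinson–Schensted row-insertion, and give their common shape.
P = [1, 2, 3, 6] / [4, 8] / [5] / [7];  Q = [1, 5, 7, 8] / [2, 6] / [3] / [4];  common shape = (4, 2, 1, 1)

Row-insert the values π_1, π_2, … into P one at a time, bumping the leftmost entry strictly greater than the inserted value down to the next row. The recording tableau Q records, in position (i, j), the step at which that cell was added to P.
  Insert 7 (step 1): P = [7];  Q = [1]
  Insert 5 (step 2): P = [5] / [7];  Q = [1] / [2]
  Insert 4 (step 3): P = [4] / [5] / [7];  Q = [1] / [2] / [3]
  Insert 1 (step 4): P = [1] / [4] / [5] / [7];  Q = [1] / [2] / [3] / [4]
  Insert 8 (step 5): P = [1, 8] / [4] / [5] / [7];  Q = [1, 5] / [2] / [3] / [4]
  Insert 2 (step 6): P = [1, 2] / [4, 8] / [5] / [7];  Q = [1, 5] / [2, 6] / [3] / [4]
  Insert 3 (step 7): P = [1, 2, 3] / [4, 8] / [5] / [7];  Q = [1, 5, 7] / [2, 6] / [3] / [4]
  Insert 6 (step 8): P = [1, 2, 3, 6] / [4, 8] / [5] / [7];  Q = [1, 5, 7, 8] / [2, 6] / [3] / [4]
Final shape: (4, 2, 1, 1).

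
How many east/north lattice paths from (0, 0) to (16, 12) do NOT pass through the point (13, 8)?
Number of paths = 23299605

Total paths from (0, 0) to (16, 12): C(28, 16) = 30421755. Paths through (13, 8): (paths (0, 0) → (13, 8)) × (paths (13, 8) → (16, 12)) = C(21, 13) · C(7, 3) = 203490 · 35 = 7122150. Avoidance count = 30421755 − 7122150 = 23299605.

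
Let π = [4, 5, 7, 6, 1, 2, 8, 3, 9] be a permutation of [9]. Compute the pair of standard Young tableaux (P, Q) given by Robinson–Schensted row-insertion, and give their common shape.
P = [1, 2, 3, 8, 9] / [4, 5, 6] / [7];  Q = [1, 2, 3, 7, 9] / [4, 6, 8] / [5];  common shape = (5, 3, 1)

Row-insert the values π_1, π_2, … into P one at a time, bumping the leftmost entry strictly greater than the inserted value down to the next row. The recording tableau Q records, in position (i, j), the step at which that cell was added to P.
  Insert 4 (step 1): P = [4];  Q = [1]
  Insert 5 (step 2): P = [4, 5];  Q = [1, 2]
  Insert 7 (step 3): P = [4, 5, 7];  Q = [1, 2, 3]
  Insert 6 (step 4): P = [4, 5, 6] / [7];  Q = [1, 2, 3] / [4]
  Insert 1 (step 5): P = [1, 5, 6] / [4] / [7];  Q = [1, 2, 3] / [4] / [5]
  Insert 2 (step 6): P = [1, 2, 6] / [4, 5] / [7];  Q = [1, 2, 3] / [4, 6] / [5]
  Insert 8 (step 7): P = [1, 2, 6, 8] / [4, 5] / [7];  Q = [1, 2, 3, 7] / [4, 6] / [5]
  Insert 3 (step 8): P = [1, 2, 3, 8] / [4, 5, 6] / [7];  Q = [1, 2, 3, 7] / [4, 6, 8] / [5]
  Insert 9 (step 9): P = [1, 2, 3, 8, 9] / [4, 5, 6] / [7];  Q = [1, 2, 3, 7, 9] / [4, 6, 8] / [5]
Final shape: (5, 3, 1).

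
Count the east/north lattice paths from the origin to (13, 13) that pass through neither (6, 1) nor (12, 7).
Number of paths = 9740444

Inclusion–exclusion. Total paths: C(26, 13) = 10400600. Through P₁: C(7, 6)·C(19, 7) = 352716. Through P₂: C(19, 12)·C(7, 1) = 352716. Since P₁ is strictly southwest of P₂, a monotone path through both must visit P₁ then P₂; paths through both = C(7, 6)·C(12, 6)·C(7, 1) = 45276. Avoid both = 10400600 − 352716 − 352716 + 45276 = 9740444.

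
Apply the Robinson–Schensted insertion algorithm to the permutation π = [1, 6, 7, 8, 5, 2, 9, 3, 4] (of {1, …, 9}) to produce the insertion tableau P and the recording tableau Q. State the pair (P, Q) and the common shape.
P = [1, 2, 3, 4, 9] / [5, 7, 8] / [6];  Q = [1, 2, 3, 4, 7] / [5, 8, 9] / [6];  common shape = (5, 3, 1)

Row-insert the values π_1, π_2, … into P one at a time, bumping the leftmost entry strictly greater than the inserted value down to the next row. The recording tableau Q records, in position (i, j), the step at which that cell was added to P.
  Insert 1 (step 1): P = [1];  Q = [1]
  Insert 6 (step 2): P = [1, 6];  Q = [1, 2]
  Insert 7 (step 3): P = [1, 6, 7];  Q = [1, 2, 3]
  Insert 8 (step 4): P = [1, 6, 7, 8];  Q = [1, 2, 3, 4]
  Insert 5 (step 5): P = [1, 5, 7, 8] / [6];  Q = [1, 2, 3, 4] / [5]
  Insert 2 (step 6): P = [1, 2, 7, 8] / [5] / [6];  Q = [1, 2, 3, 4] / [5] / [6]
  Insert 9 (step 7): P = [1, 2, 7, 8, 9] / [5] / [6];  Q = [1, 2, 3, 4, 7] / [5] / [6]
  Insert 3 (step 8): P = [1, 2, 3, 8, 9] / [5, 7] / [6];  Q = [1, 2, 3, 4, 7] / [5, 8] / [6]
  Insert 4 (step 9): P = [1, 2, 3, 4, 9] / [5, 7, 8] / [6];  Q = [1, 2, 3, 4, 7] / [5, 8, 9] / [6]
Final shape: (5, 3, 1).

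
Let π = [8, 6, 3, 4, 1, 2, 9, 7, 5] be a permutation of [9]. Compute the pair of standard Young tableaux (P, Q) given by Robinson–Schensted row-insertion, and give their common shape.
P = [1, 2, 5] / [3, 4, 7] / [6, 9] / [8];  Q = [1, 4, 7] / [2, 6, 8] / [3, 9] / [5];  common shape = (3, 3, 2, 1)

Row-insert the values π_1, π_2, … into P one at a time, bumping the leftmost entry strictly greater than the inserted value down to the next row. The recording tableau Q records, in position (i, j), the step at which that cell was added to P.
  Insert 8 (step 1): P = [8];  Q = [1]
  Insert 6 (step 2): P = [6] / [8];  Q = [1] / [2]
  Insert 3 (step 3): P = [3] / [6] / [8];  Q = [1] / [2] / [3]
  Insert 4 (step 4): P = [3, 4] / [6] / [8];  Q = [1, 4] / [2] / [3]
  Insert 1 (step 5): P = [1, 4] / [3] / [6] / [8];  Q = [1, 4] / [2] / [3] / [5]
  Insert 2 (step 6): P = [1, 2] / [3, 4] / [6] / [8];  Q = [1, 4] / [2, 6] / [3] / [5]
  Insert 9 (step 7): P = [1, 2, 9] / [3, 4] / [6] / [8];  Q = [1, 4, 7] / [2, 6] / [3] / [5]
  Insert 7 (step 8): P = [1, 2, 7] / [3, 4, 9] / [6] / [8];  Q = [1, 4, 7] / [2, 6, 8] / [3] / [5]
  Insert 5 (step 9): P = [1, 2, 5] / [3, 4, 7] / [6, 9] / [8];  Q = [1, 4, 7] / [2, 6, 8] / [3, 9] / [5]
Final shape: (3, 3, 2, 1).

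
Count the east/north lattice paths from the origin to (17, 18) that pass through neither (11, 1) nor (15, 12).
Number of paths = 4050066846

Inclusion–exclusion. Total paths: C(35, 17) = 4537567650. Through P₁: C(12, 11)·C(23, 6) = 1211364. Through P₂: C(27, 15)·C(8, 2) = 486748080. Since P₁ is strictly southwest of P₂, a monotone path through both must visit P₁ then P₂; paths through both = C(12, 11)·C(15, 4)·C(8, 2) = 458640. Avoid both = 4537567650 − 1211364 − 486748080 + 458640 = 4050066846.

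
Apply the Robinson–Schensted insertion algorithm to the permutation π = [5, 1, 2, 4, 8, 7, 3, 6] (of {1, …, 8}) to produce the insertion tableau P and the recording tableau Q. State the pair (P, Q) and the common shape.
P = [1, 2, 3, 6] / [4, 7] / [5, 8];  Q = [1, 3, 4, 5] / [2, 6] / [7, 8];  common shape = (4, 2, 2)

Row-insert the values π_1, π_2, … into P one at a time, bumping the leftmost entry strictly greater than the inserted value down to the next row. The recording tableau Q records, in position (i, j), the step at which that cell was added to P.
  Insert 5 (step 1): P = [5];  Q = [1]
  Insert 1 (step 2): P = [1] / [5];  Q = [1] / [2]
  Insert 2 (step 3): P = [1, 2] / [5];  Q = [1, 3] / [2]
  Insert 4 (step 4): P = [1, 2, 4] / [5];  Q = [1, 3, 4] / [2]
  Insert 8 (step 5): P = [1, 2, 4, 8] / [5];  Q = [1, 3, 4, 5] / [2]
  Insert 7 (step 6): P = [1, 2, 4, 7] / [5, 8];  Q = [1, 3, 4, 5] / [2, 6]
  Insert 3 (step 7): P = [1, 2, 3, 7] / [4, 8] / [5];  Q = [1, 3, 4, 5] / [2, 6] / [7]
  Insert 6 (step 8): P = [1, 2, 3, 6] / [4, 7] / [5, 8];  Q = [1, 3, 4, 5] / [2, 6] / [7, 8]
Final shape: (4, 2, 2).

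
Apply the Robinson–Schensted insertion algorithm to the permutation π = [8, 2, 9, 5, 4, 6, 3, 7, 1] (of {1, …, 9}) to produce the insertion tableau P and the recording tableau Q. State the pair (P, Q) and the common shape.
P = [1, 3, 6, 7] / [2, 9] / [4] / [5] / [8];  Q = [1, 3, 6, 8] / [2, 4] / [5] / [7] / [9];  common shape = (4, 2, 1, 1, 1)

Row-insert the values π_1, π_2, … into P one at a time, bumping the leftmost entry strictly greater than the inserted value down to the next row. The recording tableau Q records, in position (i, j), the step at which that cell was added to P.
  Insert 8 (step 1): P = [8];  Q = [1]
  Insert 2 (step 2): P = [2] / [8];  Q = [1] / [2]
  Insert 9 (step 3): P = [2, 9] / [8];  Q = [1, 3] / [2]
  Insert 5 (step 4): P = [2, 5] / [8, 9];  Q = [1, 3] / [2, 4]
  Insert 4 (step 5): P = [2, 4] / [5, 9] / [8];  Q = [1, 3] / [2, 4] / [5]
  Insert 6 (step 6): P = [2, 4, 6] / [5, 9] / [8];  Q = [1, 3, 6] / [2, 4] / [5]
  Insert 3 (step 7): P = [2, 3, 6] / [4, 9] / [5] / [8];  Q = [1, 3, 6] / [2, 4] / [5] / [7]
  Insert 7 (step 8): P = [2, 3, 6, 7] / [4, 9] / [5] / [8];  Q = [1, 3, 6, 8] / [2, 4] / [5] / [7]
  Insert 1 (step 9): P = [1, 3, 6, 7] / [2, 9] / [4] / [5] / [8];  Q = [1, 3, 6, 8] / [2, 4] / [5] / [7] / [9]
Final shape: (4, 2, 1, 1, 1).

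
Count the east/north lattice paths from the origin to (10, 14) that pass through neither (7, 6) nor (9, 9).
Number of paths = 1489356

Inclusion–exclusion. Total paths: C(24, 10) = 1961256. Through P₁: C(13, 7)·C(11, 3) = 283140. Through P₂: C(18, 9)·C(6, 1) = 291720. Since P₁ is strictly southwest of P₂, a monotone path through both must visit P₁ then P₂; paths through both = C(13, 7)·C(5, 2)·C(6, 1) = 102960. Avoid both = 1961256 − 283140 − 291720 + 102960 = 1489356.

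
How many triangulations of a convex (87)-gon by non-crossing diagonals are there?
C_85 = 1063353702922273835973036658043476458723103404520

These polygon triangulations are counted by the Catalan number C_n = (1/(n + 1)) · C(2n, n). For n = 85: C_85 = (1/86) · C(170, 85) = 91448418451315549893681152591738975450186892788720/86 = 1063353702922273835973036658043476458723103404520.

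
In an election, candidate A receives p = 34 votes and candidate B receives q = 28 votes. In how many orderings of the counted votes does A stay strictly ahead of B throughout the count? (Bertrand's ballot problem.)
Strict-lead orderings = 33833779021731045

Total orderings of the 62 votes with 34 for A: C(62, 34) = 349615716557887465. By the Bertrand ballot formula (Cycle Lemma / reflection principle), the number of orderings in which A is strictly ahead of B throughout is (p − q)/(p + q) · C(p + q, p) = (34 − 28)/(34 + 28) · 349615716557887465 = 33833779021731045.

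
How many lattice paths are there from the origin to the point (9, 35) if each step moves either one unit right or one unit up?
Number of paths = 708930508

A monotone lattice path from (0, 0) to (9, 35) consists of 9 east steps and 35 north steps in some order, so it is determined by which 9 of the 44 steps are east. The count is C(44, 9) = 708930508.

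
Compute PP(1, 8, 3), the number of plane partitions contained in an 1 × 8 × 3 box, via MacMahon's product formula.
PP(1, 8, 3) = 165

Evaluate the triple product over i = 1..1, j = 1..8, k = 1..3. The factors are (2/1) · (3/2) · (4/3) · (3/2) · (4/3) · (5/4) · (4/3) · (5/4) · … (24 factors total). The numerators and denominators telescope so the product is an integer; carrying out the multiplication exactly gives PP(1, 8, 3) = 165.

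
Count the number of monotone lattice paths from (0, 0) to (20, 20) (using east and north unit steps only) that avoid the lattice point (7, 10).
Number of paths = 115596733252

Total paths from (0, 0) to (20, 20): C(40, 20) = 137846528820. Paths through (7, 10): (paths (0, 0) → (7, 10)) × (paths (7, 10) → (20, 20)) = C(17, 7) · C(23, 13) = 19448 · 1144066 = 22249795568. Avoidance count = 137846528820 − 22249795568 = 115596733252.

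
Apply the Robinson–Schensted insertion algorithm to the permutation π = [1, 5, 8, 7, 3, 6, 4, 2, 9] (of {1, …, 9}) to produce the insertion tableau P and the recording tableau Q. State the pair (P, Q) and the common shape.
P = [1, 2, 4, 9] / [3, 6] / [5] / [7] / [8];  Q = [1, 2, 3, 9] / [4, 6] / [5] / [7] / [8];  common shape = (4, 2, 1, 1, 1)

Row-insert the values π_1, π_2, … into P one at a time, bumping the leftmost entry strictly greater than the inserted value down to the next row. The recording tableau Q records, in position (i, j), the step at which that cell was added to P.
  Insert 1 (step 1): P = [1];  Q = [1]
  Insert 5 (step 2): P = [1, 5];  Q = [1, 2]
  Insert 8 (step 3): P = [1, 5, 8];  Q = [1, 2, 3]
  Insert 7 (step 4): P = [1, 5, 7] / [8];  Q = [1, 2, 3] / [4]
  Insert 3 (step 5): P = [1, 3, 7] / [5] / [8];  Q = [1, 2, 3] / [4] / [5]
  Insert 6 (step 6): P = [1, 3, 6] / [5, 7] / [8];  Q = [1, 2, 3] / [4, 6] / [5]
  Insert 4 (step 7): P = [1, 3, 4] / [5, 6] / [7] / [8];  Q = [1, 2, 3] / [4, 6] / [5] / [7]
  Insert 2 (step 8): P = [1, 2, 4] / [3, 6] / [5] / [7] / [8];  Q = [1, 2, 3] / [4, 6] / [5] / [7] / [8]
  Insert 9 (step 9): P = [1, 2, 4, 9] / [3, 6] / [5] / [7] / [8];  Q = [1, 2, 3, 9] / [4, 6] / [5] / [7] / [8]
Final shape: (4, 2, 1, 1, 1).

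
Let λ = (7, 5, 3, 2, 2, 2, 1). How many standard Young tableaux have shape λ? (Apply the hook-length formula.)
# SYT of shape (7, 5, 3, 2, 2, 2, 1) = 3481144128

Hook-length formula: f^λ = n! / Π hook(c), product over all cells c of the Young diagram. For λ = (7, 5, 3, 2, 2, 2, 1), n = 22 boxes. Hook lengths by row (left-to-right, top-to-bottom): [13, 11, 7, 5, 4, 2, 1]; [10, 8, 4, 2, 1]; [7, 5, 1]; [5, 3]; [4, 2]; [3, 1]; [1]. Product of hooks = 322882560000. So f^λ = 22! / 322882560000 = 1124000727777607680000 / 322882560000 = 3481144128.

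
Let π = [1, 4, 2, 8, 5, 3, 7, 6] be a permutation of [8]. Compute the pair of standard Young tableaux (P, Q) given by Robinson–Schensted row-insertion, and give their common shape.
P = [1, 2, 3, 6] / [4, 5, 7] / [8];  Q = [1, 2, 4, 7] / [3, 5, 8] / [6];  common shape = (4, 3, 1)

Row-insert the values π_1, π_2, … into P one at a time, bumping the leftmost entry strictly greater than the inserted value down to the next row. The recording tableau Q records, in position (i, j), the step at which that cell was added to P.
  Insert 1 (step 1): P = [1];  Q = [1]
  Insert 4 (step 2): P = [1, 4];  Q = [1, 2]
  Insert 2 (step 3): P = [1, 2] / [4];  Q = [1, 2] / [3]
  Insert 8 (step 4): P = [1, 2, 8] / [4];  Q = [1, 2, 4] / [3]
  Insert 5 (step 5): P = [1, 2, 5] / [4, 8];  Q = [1, 2, 4] / [3, 5]
  Insert 3 (step 6): P = [1, 2, 3] / [4, 5] / [8];  Q = [1, 2, 4] / [3, 5] / [6]
  Insert 7 (step 7): P = [1, 2, 3, 7] / [4, 5] / [8];  Q = [1, 2, 4, 7] / [3, 5] / [6]
  Insert 6 (step 8): P = [1, 2, 3, 6] / [4, 5, 7] / [8];  Q = [1, 2, 4, 7] / [3, 5, 8] / [6]
Final shape: (4, 3, 1).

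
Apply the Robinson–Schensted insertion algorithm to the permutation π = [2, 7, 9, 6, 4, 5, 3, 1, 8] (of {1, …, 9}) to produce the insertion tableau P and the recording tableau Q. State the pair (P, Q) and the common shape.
P = [1, 3, 5, 8] / [2, 9] / [4] / [6] / [7];  Q = [1, 2, 3, 9] / [4, 6] / [5] / [7] / [8];  common shape = (4, 2, 1, 1, 1)

Row-insert the values π_1, π_2, … into P one at a time, bumping the leftmost entry strictly greater than the inserted value down to the next row. The recording tableau Q records, in position (i, j), the step at which that cell was added to P.
  Insert 2 (step 1): P = [2];  Q = [1]
  Insert 7 (step 2): P = [2, 7];  Q = [1, 2]
  Insert 9 (step 3): P = [2, 7, 9];  Q = [1, 2, 3]
  Insert 6 (step 4): P = [2, 6, 9] / [7];  Q = [1, 2, 3] / [4]
  Insert 4 (step 5): P = [2, 4, 9] / [6] / [7];  Q = [1, 2, 3] / [4] / [5]
  Insert 5 (step 6): P = [2, 4, 5] / [6, 9] / [7];  Q = [1, 2, 3] / [4, 6] / [5]
  Insert 3 (step 7): P = [2, 3, 5] / [4, 9] / [6] / [7];  Q = [1, 2, 3] / [4, 6] / [5] / [7]
  Insert 1 (step 8): P = [1, 3, 5] / [2, 9] / [4] / [6] / [7];  Q = [1, 2, 3] / [4, 6] / [5] / [7] / [8]
  Insert 8 (step 9): P = [1, 3, 5, 8] / [2, 9] / [4] / [6] / [7];  Q = [1, 2, 3, 9] / [4, 6] / [5] / [7] / [8]
Final shape: (4, 2, 1, 1, 1).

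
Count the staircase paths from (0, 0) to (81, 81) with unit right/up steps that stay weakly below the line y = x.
C_81 = 4462290049988320482463241297506133183499654740

These NE paths below the diagonal are counted by the Catalan number C_n = (1/(n + 1)) · C(2n, n). For n = 81: C_81 = (1/82) · C(162, 81) = 365907784099042279561985786395502921046971688680/82 = 4462290049988320482463241297506133183499654740.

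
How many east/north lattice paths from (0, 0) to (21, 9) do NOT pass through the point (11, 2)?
Number of paths = 12790206

Total paths from (0, 0) to (21, 9): C(30, 21) = 14307150. Paths through (11, 2): (paths (0, 0) → (11, 2)) × (paths (11, 2) → (21, 9)) = C(13, 11) · C(17, 10) = 78 · 19448 = 1516944. Avoidance count = 14307150 − 1516944 = 12790206.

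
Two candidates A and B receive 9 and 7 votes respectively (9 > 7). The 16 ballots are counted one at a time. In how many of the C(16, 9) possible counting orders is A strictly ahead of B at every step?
Strict-lead orderings = 1430

Total orderings of the 16 votes with 9 for A: C(16, 9) = 11440. By the Bertrand ballot formula (Cycle Lemma / reflection principle), the number of orderings in which A is strictly ahead of B throughout is (p − q)/(p + q) · C(p + q, p) = (9 − 7)/(9 + 7) · 11440 = 1430.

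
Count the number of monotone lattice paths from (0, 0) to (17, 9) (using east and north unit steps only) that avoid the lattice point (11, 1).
Number of paths = 3088514

Total paths from (0, 0) to (17, 9): C(26, 17) = 3124550. Paths through (11, 1): (paths (0, 0) → (11, 1)) × (paths (11, 1) → (17, 9)) = C(12, 11) · C(14, 6) = 12 · 3003 = 36036. Avoidance count = 3124550 − 36036 = 3088514.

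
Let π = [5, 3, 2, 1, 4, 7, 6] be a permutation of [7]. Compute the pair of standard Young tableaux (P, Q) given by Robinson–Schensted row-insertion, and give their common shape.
P = [1, 4, 6] / [2, 7] / [3] / [5];  Q = [1, 5, 6] / [2, 7] / [3] / [4];  common shape = (3, 2, 1, 1)

Row-insert the values π_1, π_2, … into P one at a time, bumping the leftmost entry strictly greater than the inserted value down to the next row. The recording tableau Q records, in position (i, j), the step at which that cell was added to P.
  Insert 5 (step 1): P = [5];  Q = [1]
  Insert 3 (step 2): P = [3] / [5];  Q = [1] / [2]
  Insert 2 (step 3): P = [2] / [3] / [5];  Q = [1] / [2] / [3]
  Insert 1 (step 4): P = [1] / [2] / [3] / [5];  Q = [1] / [2] / [3] / [4]
  Insert 4 (step 5): P = [1, 4] / [2] / [3] / [5];  Q = [1, 5] / [2] / [3] / [4]
  Insert 7 (step 6): P = [1, 4, 7] / [2] / [3] / [5];  Q = [1, 5, 6] / [2] / [3] / [4]
  Insert 6 (step 7): P = [1, 4, 6] / [2, 7] / [3] / [5];  Q = [1, 5, 6] / [2, 7] / [3] / [4]
Final shape: (3, 2, 1, 1).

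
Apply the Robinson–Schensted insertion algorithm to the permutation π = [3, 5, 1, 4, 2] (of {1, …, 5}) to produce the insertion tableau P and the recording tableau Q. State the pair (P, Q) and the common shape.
P = [1, 2] / [3, 4] / [5];  Q = [1, 2] / [3, 4] / [5];  common shape = (2, 2, 1)

Row-insert the values π_1, π_2, … into P one at a time, bumping the leftmost entry strictly greater than the inserted value down to the next row. The recording tableau Q records, in position (i, j), the step at which that cell was added to P.
  Insert 3 (step 1): P = [3];  Q = [1]
  Insert 5 (step 2): P = [3, 5];  Q = [1, 2]
  Insert 1 (step 3): P = [1, 5] / [3];  Q = [1, 2] / [3]
  Insert 4 (step 4): P = [1, 4] / [3, 5];  Q = [1, 2] / [3, 4]
  Insert 2 (step 5): P = [1, 2] / [3, 4] / [5];  Q = [1, 2] / [3, 4] / [5]
Final shape: (2, 2, 1).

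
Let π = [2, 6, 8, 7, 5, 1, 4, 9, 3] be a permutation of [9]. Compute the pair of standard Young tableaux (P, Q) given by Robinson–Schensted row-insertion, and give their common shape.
P = [1, 3, 7, 9] / [2, 4] / [5] / [6] / [8];  Q = [1, 2, 3, 8] / [4, 7] / [5] / [6] / [9];  common shape = (4, 2, 1, 1, 1)

Row-insert the values π_1, π_2, … into P one at a time, bumping the leftmost entry strictly greater than the inserted value down to the next row. The recording tableau Q records, in position (i, j), the step at which that cell was added to P.
  Insert 2 (step 1): P = [2];  Q = [1]
  Insert 6 (step 2): P = [2, 6];  Q = [1, 2]
  Insert 8 (step 3): P = [2, 6, 8];  Q = [1, 2, 3]
  Insert 7 (step 4): P = [2, 6, 7] / [8];  Q = [1, 2, 3] / [4]
  Insert 5 (step 5): P = [2, 5, 7] / [6] / [8];  Q = [1, 2, 3] / [4] / [5]
  Insert 1 (step 6): P = [1, 5, 7] / [2] / [6] / [8];  Q = [1, 2, 3] / [4] / [5] / [6]
  Insert 4 (step 7): P = [1, 4, 7] / [2, 5] / [6] / [8];  Q = [1, 2, 3] / [4, 7] / [5] / [6]
  Insert 9 (step 8): P = [1, 4, 7, 9] / [2, 5] / [6] / [8];  Q = [1, 2, 3, 8] / [4, 7] / [5] / [6]
  Insert 3 (step 9): P = [1, 3, 7, 9] / [2, 4] / [5] / [6] / [8];  Q = [1, 2, 3, 8] / [4, 7] / [5] / [6] / [9]
Final shape: (4, 2, 1, 1, 1).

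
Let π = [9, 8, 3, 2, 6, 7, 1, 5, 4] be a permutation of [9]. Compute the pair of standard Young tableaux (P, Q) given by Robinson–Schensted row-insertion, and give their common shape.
P = [1, 4, 7] / [2, 5] / [3, 6] / [8] / [9];  Q = [1, 5, 6] / [2, 8] / [3, 9] / [4] / [7];  common shape = (3, 2, 2, 1, 1)

Row-insert the values π_1, π_2, … into P one at a time, bumping the leftmost entry strictly greater than the inserted value down to the next row. The recording tableau Q records, in position (i, j), the step at which that cell was added to P.
  Insert 9 (step 1): P = [9];  Q = [1]
  Insert 8 (step 2): P = [8] / [9];  Q = [1] / [2]
  Insert 3 (step 3): P = [3] / [8] / [9];  Q = [1] / [2] / [3]
  Insert 2 (step 4): P = [2] / [3] / [8] / [9];  Q = [1] / [2] / [3] / [4]
  Insert 6 (step 5): P = [2, 6] / [3] / [8] / [9];  Q = [1, 5] / [2] / [3] / [4]
  Insert 7 (step 6): P = [2, 6, 7] / [3] / [8] / [9];  Q = [1, 5, 6] / [2] / [3] / [4]
  Insert 1 (step 7): P = [1, 6, 7] / [2] / [3] / [8] / [9];  Q = [1, 5, 6] / [2] / [3] / [4] / [7]
  Insert 5 (step 8): P = [1, 5, 7] / [2, 6] / [3] / [8] / [9];  Q = [1, 5, 6] / [2, 8] / [3] / [4] / [7]
  Insert 4 (step 9): P = [1, 4, 7] / [2, 5] / [3, 6] / [8] / [9];  Q = [1, 5, 6] / [2, 8] / [3, 9] / [4] / [7]
Final shape: (3, 2, 2, 1, 1).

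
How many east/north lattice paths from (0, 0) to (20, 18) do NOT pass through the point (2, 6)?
Number of paths = 31156190310

Total paths from (0, 0) to (20, 18): C(38, 20) = 33578000610. Paths through (2, 6): (paths (0, 0) → (2, 6)) × (paths (2, 6) → (20, 18)) = C(8, 2) · C(30, 18) = 28 · 86493225 = 2421810300. Avoidance count = 33578000610 − 2421810300 = 31156190310.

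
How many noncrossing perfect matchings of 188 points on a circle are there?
C_94 = 239993345518077005168915776623476723006280827488229600

These noncrossing handshakes are counted by the Catalan number C_n = (1/(n + 1)) · C(2n, n). For n = 94: C_94 = (1/95) · C(188, 94) = 22799367824217315491046998779230288685596678611381812000/95 = 239993345518077005168915776623476723006280827488229600.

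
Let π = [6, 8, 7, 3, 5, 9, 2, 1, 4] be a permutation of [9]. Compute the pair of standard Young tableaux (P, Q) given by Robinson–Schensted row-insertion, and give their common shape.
P = [1, 4, 9] / [2, 5] / [3, 7] / [6] / [8];  Q = [1, 2, 6] / [3, 5] / [4, 9] / [7] / [8];  common shape = (3, 2, 2, 1, 1)

Row-insert the values π_1, π_2, … into P one at a time, bumping the leftmost entry strictly greater than the inserted value down to the next row. The recording tableau Q records, in position (i, j), the step at which that cell was added to P.
  Insert 6 (step 1): P = [6];  Q = [1]
  Insert 8 (step 2): P = [6, 8];  Q = [1, 2]
  Insert 7 (step 3): P = [6, 7] / [8];  Q = [1, 2] / [3]
  Insert 3 (step 4): P = [3, 7] / [6] / [8];  Q = [1, 2] / [3] / [4]
  Insert 5 (step 5): P = [3, 5] / [6, 7] / [8];  Q = [1, 2] / [3, 5] / [4]
  Insert 9 (step 6): P = [3, 5, 9] / [6, 7] / [8];  Q = [1, 2, 6] / [3, 5] / [4]
  Insert 2 (step 7): P = [2, 5, 9] / [3, 7] / [6] / [8];  Q = [1, 2, 6] / [3, 5] / [4] / [7]
  Insert 1 (step 8): P = [1, 5, 9] / [2, 7] / [3] / [6] / [8];  Q = [1, 2, 6] / [3, 5] / [4] / [7] / [8]
  Insert 4 (step 9): P = [1, 4, 9] / [2, 5] / [3, 7] / [6] / [8];  Q = [1, 2, 6] / [3, 5] / [4, 9] / [7] / [8]
Final shape: (3, 2, 2, 1, 1).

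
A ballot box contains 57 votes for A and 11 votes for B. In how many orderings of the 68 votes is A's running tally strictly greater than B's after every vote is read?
Strict-lead orderings = 1037068664528

Total orderings of the 68 votes with 57 for A: C(68, 57) = 1533058025824. By the Bertrand ballot formula (Cycle Lemma / reflection principle), the number of orderings in which A is strictly ahead of B throughout is (p − q)/(p + q) · C(p + q, p) = (57 − 11)/(57 + 11) · 1533058025824 = 1037068664528.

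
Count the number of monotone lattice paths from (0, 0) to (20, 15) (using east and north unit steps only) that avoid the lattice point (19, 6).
Number of paths = 3246172160

Total paths from (0, 0) to (20, 15): C(35, 20) = 3247943160. Paths through (19, 6): (paths (0, 0) → (19, 6)) × (paths (19, 6) → (20, 15)) = C(25, 19) · C(10, 1) = 177100 · 10 = 1771000. Avoidance count = 3247943160 − 1771000 = 3246172160.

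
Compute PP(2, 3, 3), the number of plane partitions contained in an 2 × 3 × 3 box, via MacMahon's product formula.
PP(2, 3, 3) = 175

Evaluate the triple product over i = 1..2, j = 1..3, k = 1..3. The factors are (2/1) · (3/2) · (4/3) · (3/2) · (4/3) · (5/4) · (4/3) · (5/4) · … (18 factors total). The numerators and denominators telescope so the product is an integer; carrying out the multiplication exactly gives PP(2, 3, 3) = 175.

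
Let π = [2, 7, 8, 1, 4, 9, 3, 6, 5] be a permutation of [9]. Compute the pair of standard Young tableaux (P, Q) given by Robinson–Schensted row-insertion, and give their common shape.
P = [1, 3, 5, 9] / [2, 4, 6] / [7, 8];  Q = [1, 2, 3, 6] / [4, 5, 8] / [7, 9];  common shape = (4, 3, 2)

Row-insert the values π_1, π_2, … into P one at a time, bumping the leftmost entry strictly greater than the inserted value down to the next row. The recording tableau Q records, in position (i, j), the step at which that cell was added to P.
  Insert 2 (step 1): P = [2];  Q = [1]
  Insert 7 (step 2): P = [2, 7];  Q = [1, 2]
  Insert 8 (step 3): P = [2, 7, 8];  Q = [1, 2, 3]
  Insert 1 (step 4): P = [1, 7, 8] / [2];  Q = [1, 2, 3] / [4]
  Insert 4 (step 5): P = [1, 4, 8] / [2, 7];  Q = [1, 2, 3] / [4, 5]
  Insert 9 (step 6): P = [1, 4, 8, 9] / [2, 7];  Q = [1, 2, 3, 6] / [4, 5]
  Insert 3 (step 7): P = [1, 3, 8, 9] / [2, 4] / [7];  Q = [1, 2, 3, 6] / [4, 5] / [7]
  Insert 6 (step 8): P = [1, 3, 6, 9] / [2, 4, 8] / [7];  Q = [1, 2, 3, 6] / [4, 5, 8] / [7]
  Insert 5 (step 9): P = [1, 3, 5, 9] / [2, 4, 6] / [7, 8];  Q = [1, 2, 3, 6] / [4, 5, 8] / [7, 9]
Final shape: (4, 3, 2).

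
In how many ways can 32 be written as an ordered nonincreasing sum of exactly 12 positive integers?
p(32, 12 parts) = 582

Partitions of n into exactly k parts are in bijection with partitions of n − k into at most k parts (subtract 1 from each part). So p(32, exactly 12) = p(20, parts ≤ 12). Computing via the recurrence p(m, j) = p(m, j−1) + p(m−j, j) gives 582.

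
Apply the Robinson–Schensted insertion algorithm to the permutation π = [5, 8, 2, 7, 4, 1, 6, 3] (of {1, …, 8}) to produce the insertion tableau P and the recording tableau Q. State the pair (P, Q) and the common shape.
P = [1, 3, 6] / [2, 4] / [5, 7] / [8];  Q = [1, 2, 7] / [3, 4] / [5, 8] / [6];  common shape = (3, 2, 2, 1)

Row-insert the values π_1, π_2, … into P one at a time, bumping the leftmost entry strictly greater than the inserted value down to the next row. The recording tableau Q records, in position (i, j), the step at which that cell was added to P.
  Insert 5 (step 1): P = [5];  Q = [1]
  Insert 8 (step 2): P = [5, 8];  Q = [1, 2]
  Insert 2 (step 3): P = [2, 8] / [5];  Q = [1, 2] / [3]
  Insert 7 (step 4): P = [2, 7] / [5, 8];  Q = [1, 2] / [3, 4]
  Insert 4 (step 5): P = [2, 4] / [5, 7] / [8];  Q = [1, 2] / [3, 4] / [5]
  Insert 1 (step 6): P = [1, 4] / [2, 7] / [5] / [8];  Q = [1, 2] / [3, 4] / [5] / [6]
  Insert 6 (step 7): P = [1, 4, 6] / [2, 7] / [5] / [8];  Q = [1, 2, 7] / [3, 4] / [5] / [6]
  Insert 3 (step 8): P = [1, 3, 6] / [2, 4] / [5, 7] / [8];  Q = [1, 2, 7] / [3, 4] / [5, 8] / [6]
Final shape: (3, 2, 2, 1).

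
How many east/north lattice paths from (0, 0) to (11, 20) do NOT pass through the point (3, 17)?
Number of paths = 84484215

Total paths from (0, 0) to (11, 20): C(31, 11) = 84672315. Paths through (3, 17): (paths (0, 0) → (3, 17)) × (paths (3, 17) → (11, 20)) = C(20, 3) · C(11, 8) = 1140 · 165 = 188100. Avoidance count = 84672315 − 188100 = 84484215.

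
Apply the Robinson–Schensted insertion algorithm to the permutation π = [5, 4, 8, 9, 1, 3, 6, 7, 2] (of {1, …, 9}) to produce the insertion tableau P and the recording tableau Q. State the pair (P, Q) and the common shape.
P = [1, 2, 6, 7] / [3, 8, 9] / [4] / [5];  Q = [1, 3, 4, 8] / [2, 6, 7] / [5] / [9];  common shape = (4, 3, 1, 1)

Row-insert the values π_1, π_2, … into P one at a time, bumping the leftmost entry strictly greater than the inserted value down to the next row. The recording tableau Q records, in position (i, j), the step at which that cell was added to P.
  Insert 5 (step 1): P = [5];  Q = [1]
  Insert 4 (step 2): P = [4] / [5];  Q = [1] / [2]
  Insert 8 (step 3): P = [4, 8] / [5];  Q = [1, 3] / [2]
  Insert 9 (step 4): P = [4, 8, 9] / [5];  Q = [1, 3, 4] / [2]
  Insert 1 (step 5): P = [1, 8, 9] / [4] / [5];  Q = [1, 3, 4] / [2] / [5]
  Insert 3 (step 6): P = [1, 3, 9] / [4, 8] / [5];  Q = [1, 3, 4] / [2, 6] / [5]
  Insert 6 (step 7): P = [1, 3, 6] / [4, 8, 9] / [5];  Q = [1, 3, 4] / [2, 6, 7] / [5]
  Insert 7 (step 8): P = [1, 3, 6, 7] / [4, 8, 9] / [5];  Q = [1, 3, 4, 8] / [2, 6, 7] / [5]
  Insert 2 (step 9): P = [1, 2, 6, 7] / [3, 8, 9] / [4] / [5];  Q = [1, 3, 4, 8] / [2, 6, 7] / [5] / [9]
Final shape: (4, 3, 1, 1).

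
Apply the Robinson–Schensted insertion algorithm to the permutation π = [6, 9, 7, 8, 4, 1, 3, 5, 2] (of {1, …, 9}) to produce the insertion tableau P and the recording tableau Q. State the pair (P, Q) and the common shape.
P = [1, 2, 5] / [3, 7, 8] / [4] / [6] / [9];  Q = [1, 2, 4] / [3, 7, 8] / [5] / [6] / [9];  common shape = (3, 3, 1, 1, 1)

Row-insert the values π_1, π_2, … into P one at a time, bumping the leftmost entry strictly greater than the inserted value down to the next row. The recording tableau Q records, in position (i, j), the step at which that cell was added to P.
  Insert 6 (step 1): P = [6];  Q = [1]
  Insert 9 (step 2): P = [6, 9];  Q = [1, 2]
  Insert 7 (step 3): P = [6, 7] / [9];  Q = [1, 2] / [3]
  Insert 8 (step 4): P = [6, 7, 8] / [9];  Q = [1, 2, 4] / [3]
  Insert 4 (step 5): P = [4, 7, 8] / [6] / [9];  Q = [1, 2, 4] / [3] / [5]
  Insert 1 (step 6): P = [1, 7, 8] / [4] / [6] / [9];  Q = [1, 2, 4] / [3] / [5] / [6]
  Insert 3 (step 7): P = [1, 3, 8] / [4, 7] / [6] / [9];  Q = [1, 2, 4] / [3, 7] / [5] / [6]
  Insert 5 (step 8): P = [1, 3, 5] / [4, 7, 8] / [6] / [9];  Q = [1, 2, 4] / [3, 7, 8] / [5] / [6]
  Insert 2 (step 9): P = [1, 2, 5] / [3, 7, 8] / [4] / [6] / [9];  Q = [1, 2, 4] / [3, 7, 8] / [5] / [6] / [9]
Final shape: (3, 3, 1, 1, 1).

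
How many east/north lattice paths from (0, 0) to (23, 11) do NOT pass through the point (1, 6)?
Number of paths = 285532650

Total paths from (0, 0) to (23, 11): C(34, 23) = 286097760. Paths through (1, 6): (paths (0, 0) → (1, 6)) × (paths (1, 6) → (23, 11)) = C(7, 1) · C(27, 22) = 7 · 80730 = 565110. Avoidance count = 286097760 − 565110 = 285532650.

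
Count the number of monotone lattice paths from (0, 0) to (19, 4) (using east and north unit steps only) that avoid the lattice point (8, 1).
Number of paths = 5579

Total paths from (0, 0) to (19, 4): C(23, 19) = 8855. Paths through (8, 1): (paths (0, 0) → (8, 1)) × (paths (8, 1) → (19, 4)) = C(9, 8) · C(14, 11) = 9 · 364 = 3276. Avoidance count = 8855 − 3276 = 5579.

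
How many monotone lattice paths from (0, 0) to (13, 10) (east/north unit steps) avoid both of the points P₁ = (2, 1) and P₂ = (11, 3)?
Number of paths = 633022

Inclusion–exclusion. Total paths: C(23, 13) = 1144066. Through P₁: C(3, 2)·C(20, 11) = 503880. Through P₂: C(14, 11)·C(9, 2) = 13104. Since P₁ is strictly southwest of P₂, a monotone path through both must visit P₁ then P₂; paths through both = C(3, 2)·C(11, 9)·C(9, 2) = 5940. Avoid both = 1144066 − 503880 − 13104 + 5940 = 633022.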